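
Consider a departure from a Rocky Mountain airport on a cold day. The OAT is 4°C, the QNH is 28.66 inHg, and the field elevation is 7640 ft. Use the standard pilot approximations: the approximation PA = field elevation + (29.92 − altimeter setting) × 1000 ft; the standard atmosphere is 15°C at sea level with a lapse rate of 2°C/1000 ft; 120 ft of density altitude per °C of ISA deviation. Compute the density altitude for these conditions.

9716 ft

Pressure altitude = 7640 + (29.92 − 28.66) × 1000 = 7640 + (+1260) = 8900 ft.
ISA temperature at 8900 ft = 15 − 2 × (8900/1000) = -2.8°C.
ISA deviation = 4 − (-2.8) = +6.8°C.
Density altitude = 8900 + 120 × (6.8) = 9716 ft.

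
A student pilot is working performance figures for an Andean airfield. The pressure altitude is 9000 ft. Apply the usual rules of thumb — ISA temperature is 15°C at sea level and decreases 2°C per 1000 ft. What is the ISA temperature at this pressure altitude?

-3°C

ISA temperature = 15 − 2 × (9000/1000) = 15 − 18 = -3°C.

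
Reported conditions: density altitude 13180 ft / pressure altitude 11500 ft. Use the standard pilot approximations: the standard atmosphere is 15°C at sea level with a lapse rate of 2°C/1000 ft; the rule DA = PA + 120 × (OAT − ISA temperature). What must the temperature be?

6°C

Density altitude − pressure altitude = 13180 − 11500 = +1680 ft.
At 120 ft/°C that is an ISA deviation of 1680/120 = +14°C.
ISA temperature at 11500 ft = 15 − 2 × (11500/1000) = -8°C.
OAT = ISA + deviation = -8 + (+14) = 6°C.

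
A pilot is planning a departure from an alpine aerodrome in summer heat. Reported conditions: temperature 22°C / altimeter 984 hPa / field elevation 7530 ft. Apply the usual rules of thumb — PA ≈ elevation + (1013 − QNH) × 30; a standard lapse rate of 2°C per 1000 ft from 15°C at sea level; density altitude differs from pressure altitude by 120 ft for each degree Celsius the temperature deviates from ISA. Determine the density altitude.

Pressure altitude = 7530 + (1013 − 984) × 30 = 7530 + (+870) = 8400 ft.
ISA temperature at 8400 ft = 15 − 2 × (8400/1000) = -1.8°C.
ISA deviation = 22 − (-1.8) = +23.8°C.
Density altitude = 8400 + 120 × (23.8) = 11256 ft.

11256 ft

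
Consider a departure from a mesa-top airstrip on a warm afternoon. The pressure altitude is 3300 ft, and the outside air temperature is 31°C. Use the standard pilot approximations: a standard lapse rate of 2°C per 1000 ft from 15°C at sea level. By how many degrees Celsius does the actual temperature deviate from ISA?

ISA temperature at 3300 ft = 15 − 2 × (3300/1000) = 8.4°C.
Deviation = OAT − ISA = 31 − 8.4 = +22.6°C.

ISA+22.6°C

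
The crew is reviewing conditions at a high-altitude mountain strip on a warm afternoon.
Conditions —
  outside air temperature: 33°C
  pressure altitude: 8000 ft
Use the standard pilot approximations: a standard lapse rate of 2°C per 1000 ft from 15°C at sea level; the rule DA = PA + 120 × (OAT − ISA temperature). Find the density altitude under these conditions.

12080 ft

ISA temperature at 8000 ft = 15 − 2 × (8000/1000) = -1°C.
ISA deviation = 33 − (-1) = +34°C.
Density altitude = 8000 + 120 × (34) = 8000 + (+4080) = 12080 ft.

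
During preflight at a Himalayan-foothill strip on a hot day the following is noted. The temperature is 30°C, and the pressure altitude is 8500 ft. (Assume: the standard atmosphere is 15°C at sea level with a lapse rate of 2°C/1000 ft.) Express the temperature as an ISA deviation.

ISA+32°C

ISA temperature at 8500 ft = 15 − 2 × (8500/1000) = -2°C.
Deviation = OAT − ISA = 30 − (-2) = +32°C.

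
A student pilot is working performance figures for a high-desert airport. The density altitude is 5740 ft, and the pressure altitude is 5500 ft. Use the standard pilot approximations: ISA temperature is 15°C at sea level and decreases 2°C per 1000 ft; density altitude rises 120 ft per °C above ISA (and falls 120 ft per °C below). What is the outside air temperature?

6°C

Density altitude − pressure altitude = 5740 − 5500 = +240 ft.
At 120 ft/°C that is an ISA deviation of 240/120 = +2°C.
ISA temperature at 5500 ft = 15 − 2 × (5500/1000) = 4°C.
OAT = ISA + deviation = 4 + (+2) = 6°C.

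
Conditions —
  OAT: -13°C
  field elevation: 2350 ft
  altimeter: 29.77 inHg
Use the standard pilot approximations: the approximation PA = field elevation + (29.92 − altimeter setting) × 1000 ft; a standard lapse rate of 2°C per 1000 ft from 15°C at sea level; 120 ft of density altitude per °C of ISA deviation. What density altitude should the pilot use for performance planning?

Pressure altitude = 2350 + (29.92 − 29.77) × 1000 = 2350 + (+150) = 2500 ft.
ISA temperature at 2500 ft = 15 − 2 × (2500/1000) = 10°C.
ISA deviation = -13 − 10 = -23°C.
Density altitude = 2500 + 120 × (-23) = -260 ft.

-260 ft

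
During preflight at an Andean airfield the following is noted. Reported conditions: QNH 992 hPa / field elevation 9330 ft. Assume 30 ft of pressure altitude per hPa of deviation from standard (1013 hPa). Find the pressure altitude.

9960 ft

Pressure correction = (1013 − 992) × 30 = +630 ft.
Pressure altitude = 9330 + (+630) = 9960 ft.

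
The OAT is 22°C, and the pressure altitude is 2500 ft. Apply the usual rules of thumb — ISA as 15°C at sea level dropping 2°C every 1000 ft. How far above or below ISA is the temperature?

ISA temperature at 2500 ft = 15 − 2 × (2500/1000) = 10°C.
Deviation = OAT − ISA = 22 − 10 = +12°C.

ISA+12°C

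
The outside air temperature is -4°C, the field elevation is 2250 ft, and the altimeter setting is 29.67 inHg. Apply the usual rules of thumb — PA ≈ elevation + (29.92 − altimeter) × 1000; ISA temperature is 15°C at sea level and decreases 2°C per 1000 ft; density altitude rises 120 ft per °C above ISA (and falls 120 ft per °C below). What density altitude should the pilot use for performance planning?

820 ft

Pressure altitude = 2250 + (29.92 − 29.67) × 1000 = 2250 + (+250) = 2500 ft.
ISA temperature at 2500 ft = 15 − 2 × (2500/1000) = 10°C.
ISA deviation = -4 − 10 = -14°C.
Density altitude = 2500 + 120 × (-14) = 820 ft.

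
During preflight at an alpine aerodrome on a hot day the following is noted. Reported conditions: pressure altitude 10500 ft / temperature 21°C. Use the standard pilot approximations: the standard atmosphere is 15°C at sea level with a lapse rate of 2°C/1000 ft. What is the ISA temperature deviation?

ISA temperature at 10500 ft = 15 − 2 × (10500/1000) = -6°C.
Deviation = OAT − ISA = 21 − (-6) = +27°C.

ISA+27°C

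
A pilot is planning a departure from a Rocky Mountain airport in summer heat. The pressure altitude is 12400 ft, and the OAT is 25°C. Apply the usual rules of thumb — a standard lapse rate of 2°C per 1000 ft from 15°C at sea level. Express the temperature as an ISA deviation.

ISA+34.8°C

ISA temperature at 12400 ft = 15 − 2 × (12400/1000) = -9.8°C.
Deviation = OAT − ISA = 25 − (-9.8) = +34.8°C.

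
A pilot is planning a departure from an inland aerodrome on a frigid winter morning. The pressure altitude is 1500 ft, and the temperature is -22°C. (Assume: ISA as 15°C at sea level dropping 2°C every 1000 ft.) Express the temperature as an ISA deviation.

ISA temperature at 1500 ft = 15 − 2 × (1500/1000) = 12°C.
Deviation = OAT − ISA = -22 − 12 = -34°C.

ISA-34°C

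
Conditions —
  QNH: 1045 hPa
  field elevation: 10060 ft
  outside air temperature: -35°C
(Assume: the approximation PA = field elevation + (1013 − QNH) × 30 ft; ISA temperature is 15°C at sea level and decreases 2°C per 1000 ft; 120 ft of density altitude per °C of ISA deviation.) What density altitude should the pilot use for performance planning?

5284 ft

Pressure altitude = 10060 + (1013 − 1045) × 30 = 10060 + (-960) = 9100 ft.
ISA temperature at 9100 ft = 15 − 2 × (9100/1000) = -3.2°C.
ISA deviation = -35 − (-3.2) = -31.8°C.
Density altitude = 9100 + 120 × (-31.8) = 5284 ft.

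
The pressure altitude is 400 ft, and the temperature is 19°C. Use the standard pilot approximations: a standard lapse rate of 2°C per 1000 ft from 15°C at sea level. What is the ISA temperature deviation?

ISA+4.8°C

ISA temperature at 400 ft = 15 − 2 × (400/1000) = 14.2°C.
Deviation = OAT − ISA = 19 − 14.2 = +4.8°C.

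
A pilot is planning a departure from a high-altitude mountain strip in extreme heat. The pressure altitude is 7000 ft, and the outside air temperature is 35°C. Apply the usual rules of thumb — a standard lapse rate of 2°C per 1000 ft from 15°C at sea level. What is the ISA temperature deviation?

ISA temperature at 7000 ft = 15 − 2 × (7000/1000) = 1°C.
Deviation = OAT − ISA = 35 − 1 = +34°C.

ISA+34°C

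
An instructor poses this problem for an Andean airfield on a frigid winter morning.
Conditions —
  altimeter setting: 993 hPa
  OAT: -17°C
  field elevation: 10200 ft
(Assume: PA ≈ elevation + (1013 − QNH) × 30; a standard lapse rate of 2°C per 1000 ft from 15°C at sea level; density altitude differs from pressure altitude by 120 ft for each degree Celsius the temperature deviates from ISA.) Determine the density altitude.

9552 ft

Pressure altitude = 10200 + (1013 − 993) × 30 = 10200 + (+600) = 10800 ft.
ISA temperature at 10800 ft = 15 − 2 × (10800/1000) = -6.6°C.
ISA deviation = -17 − (-6.6) = -10.4°C.
Density altitude = 10800 + 120 × (-10.4) = 9552 ft.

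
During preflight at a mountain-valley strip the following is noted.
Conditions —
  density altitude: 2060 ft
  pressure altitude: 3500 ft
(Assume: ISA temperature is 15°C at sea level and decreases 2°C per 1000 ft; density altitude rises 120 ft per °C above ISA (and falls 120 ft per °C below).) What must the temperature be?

-4°C

Density altitude − pressure altitude = 2060 − 3500 = -1440 ft.
At 120 ft/°C that is an ISA deviation of -1440/120 = -12°C.
ISA temperature at 3500 ft = 15 − 2 × (3500/1000) = 8°C.
OAT = ISA + deviation = 8 + (-12) = -4°C.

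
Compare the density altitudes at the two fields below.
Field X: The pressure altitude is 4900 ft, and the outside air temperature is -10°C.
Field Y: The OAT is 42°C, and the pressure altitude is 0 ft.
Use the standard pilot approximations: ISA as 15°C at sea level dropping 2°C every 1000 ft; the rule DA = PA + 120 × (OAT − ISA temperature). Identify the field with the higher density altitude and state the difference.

Field X: ISA temp = 5.2°C, deviation -15.2°C, DA = 4900 + 120 × (-15.2) = 3076 ft.
Field Y: ISA temp = 15°C, deviation +27°C, DA = 0 + 120 × 27 = 3240 ft.
Field Y is higher by 3240 − 3076 = 164 ft.

Field Y by 164 ft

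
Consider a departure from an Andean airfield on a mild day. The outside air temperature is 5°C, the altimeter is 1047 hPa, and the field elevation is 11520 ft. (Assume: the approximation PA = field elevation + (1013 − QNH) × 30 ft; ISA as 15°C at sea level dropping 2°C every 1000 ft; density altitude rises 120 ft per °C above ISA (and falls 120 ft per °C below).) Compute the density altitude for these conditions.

Pressure altitude = 11520 + (1013 − 1047) × 30 = 11520 + (-1020) = 10500 ft.
ISA temperature at 10500 ft = 15 − 2 × (10500/1000) = -6°C.
ISA deviation = 5 − (-6) = +11°C.
Density altitude = 10500 + 120 × (11) = 11820 ft.

11820 ft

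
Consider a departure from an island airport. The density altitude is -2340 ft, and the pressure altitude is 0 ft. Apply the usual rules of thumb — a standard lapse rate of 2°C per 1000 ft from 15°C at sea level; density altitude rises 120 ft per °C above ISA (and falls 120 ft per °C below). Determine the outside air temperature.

-4.5°C

Density altitude − pressure altitude = -2340 − 0 = -2340 ft.
At 120 ft/°C that is an ISA deviation of -2340/120 = -19.5°C.
ISA temperature at 0 ft = 15 − 2 × (0/1000) = 15°C.
OAT = ISA + deviation = 15 + (-19.5) = -4.5°C.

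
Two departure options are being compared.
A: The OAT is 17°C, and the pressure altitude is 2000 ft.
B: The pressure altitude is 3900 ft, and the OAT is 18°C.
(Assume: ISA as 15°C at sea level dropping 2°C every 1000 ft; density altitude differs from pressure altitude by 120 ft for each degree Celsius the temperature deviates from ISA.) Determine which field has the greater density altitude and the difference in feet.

B by 2476 ft

A: ISA temp = 11°C, deviation +6°C, DA = 2000 + 120 × 6 = 2720 ft.
B: ISA temp = 7.2°C, deviation +10.8°C, DA = 3900 + 120 × 10.8 = 5196 ft.
B is higher by 5196 − 2720 = 2476 ft.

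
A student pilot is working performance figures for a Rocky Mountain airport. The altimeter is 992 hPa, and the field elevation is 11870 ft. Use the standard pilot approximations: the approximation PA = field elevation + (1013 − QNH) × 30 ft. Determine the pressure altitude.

Pressure correction = (1013 − 992) × 30 = +630 ft.
Pressure altitude = 11870 + (+630) = 12500 ft.

12500 ft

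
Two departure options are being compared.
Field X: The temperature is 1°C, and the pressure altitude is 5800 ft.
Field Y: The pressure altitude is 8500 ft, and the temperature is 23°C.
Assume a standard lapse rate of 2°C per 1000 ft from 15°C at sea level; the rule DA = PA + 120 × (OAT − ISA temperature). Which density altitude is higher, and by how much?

Field X: ISA temp = 3.4°C, deviation -2.4°C, DA = 5800 + 120 × (-2.4) = 5512 ft.
Field Y: ISA temp = -2°C, deviation +25°C, DA = 8500 + 120 × 25 = 11500 ft.
Field Y is higher by 11500 − 5512 = 5988 ft.

Field Y by 5988 ft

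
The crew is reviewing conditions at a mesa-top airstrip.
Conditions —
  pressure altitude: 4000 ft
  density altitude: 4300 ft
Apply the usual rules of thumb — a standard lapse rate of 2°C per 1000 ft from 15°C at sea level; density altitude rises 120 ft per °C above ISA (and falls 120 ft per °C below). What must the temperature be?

Density altitude − pressure altitude = 4300 − 4000 = +300 ft.
At 120 ft/°C that is an ISA deviation of 300/120 = +2.5°C.
ISA temperature at 4000 ft = 15 − 2 × (4000/1000) = 7°C.
OAT = ISA + deviation = 7 + (+2.5) = 9.5°C.

9.5°C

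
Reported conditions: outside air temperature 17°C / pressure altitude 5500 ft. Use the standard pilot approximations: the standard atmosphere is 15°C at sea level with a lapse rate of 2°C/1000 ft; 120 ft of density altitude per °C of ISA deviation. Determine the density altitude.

7060 ft

ISA temperature at 5500 ft = 15 − 2 × (5500/1000) = 4°C.
ISA deviation = 17 − 4 = +13°C.
Density altitude = 5500 + 120 × (13) = 5500 + (+1560) = 7060 ft.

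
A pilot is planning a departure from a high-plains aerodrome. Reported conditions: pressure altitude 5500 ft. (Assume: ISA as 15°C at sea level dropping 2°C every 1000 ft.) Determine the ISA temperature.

4°C

ISA temperature = 15 − 2 × (5500/1000) = 15 − 11 = 4°C.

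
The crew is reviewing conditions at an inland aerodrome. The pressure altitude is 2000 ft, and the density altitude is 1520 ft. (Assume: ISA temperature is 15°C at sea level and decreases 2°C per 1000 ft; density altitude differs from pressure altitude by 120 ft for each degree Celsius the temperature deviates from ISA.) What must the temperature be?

7°C

Density altitude − pressure altitude = 1520 − 2000 = -480 ft.
At 120 ft/°C that is an ISA deviation of -480/120 = -4°C.
ISA temperature at 2000 ft = 15 − 2 × (2000/1000) = 11°C.
OAT = ISA + deviation = 11 + (-4) = 7°C.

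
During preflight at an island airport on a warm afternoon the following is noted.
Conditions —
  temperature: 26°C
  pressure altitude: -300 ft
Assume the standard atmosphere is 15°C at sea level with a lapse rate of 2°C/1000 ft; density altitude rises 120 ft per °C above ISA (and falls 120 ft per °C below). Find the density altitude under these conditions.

948 ft

ISA temperature at -300 ft = 15 − 2 × (-300/1000) = 15.6°C.
ISA deviation = 26 − 15.6 = +10.4°C.
Density altitude = -300 + 120 × (10.4) = -300 + (+1248) = 948 ft.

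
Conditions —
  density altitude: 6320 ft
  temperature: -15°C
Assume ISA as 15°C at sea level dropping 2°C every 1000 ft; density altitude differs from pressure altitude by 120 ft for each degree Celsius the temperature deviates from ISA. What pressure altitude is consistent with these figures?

8000 ft

DA = PA + 120 × (OAT − (15 − 2·PA/1000)) = PA + 120·OAT − 1800 + 0.24·PA = 1.24·PA + 120·OAT − 1800.
So 1.24·PA = 6320 − 120 × (-15) + 1800 = 9920.
PA = 9920 / 1.24 = 8000 ft.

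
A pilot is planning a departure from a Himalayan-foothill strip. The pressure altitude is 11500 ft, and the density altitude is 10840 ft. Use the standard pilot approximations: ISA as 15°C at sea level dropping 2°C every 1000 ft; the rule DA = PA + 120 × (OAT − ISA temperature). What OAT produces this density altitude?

-13.5°C

Density altitude − pressure altitude = 10840 − 11500 = -660 ft.
At 120 ft/°C that is an ISA deviation of -660/120 = -5.5°C.
ISA temperature at 11500 ft = 15 − 2 × (11500/1000) = -8°C.
OAT = ISA + deviation = -8 + (-5.5) = -13.5°C.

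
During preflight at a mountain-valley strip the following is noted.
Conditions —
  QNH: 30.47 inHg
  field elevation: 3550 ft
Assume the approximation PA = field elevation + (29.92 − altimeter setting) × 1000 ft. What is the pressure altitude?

3000 ft

Pressure correction = (29.92 − 30.47) × 1000 = -550 ft.
Pressure altitude = 3550 + (-550) = 3000 ft.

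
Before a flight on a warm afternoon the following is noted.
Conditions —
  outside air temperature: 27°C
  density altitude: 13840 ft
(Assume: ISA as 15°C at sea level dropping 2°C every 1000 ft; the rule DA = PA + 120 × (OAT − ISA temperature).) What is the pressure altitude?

DA = PA + 120 × (OAT − (15 − 2·PA/1000)) = PA + 120·OAT − 1800 + 0.24·PA = 1.24·PA + 120·OAT − 1800.
So 1.24·PA = 13840 − 120 × 27 + 1800 = 12400.
PA = 12400 / 1.24 = 10000 ft.

10000 ft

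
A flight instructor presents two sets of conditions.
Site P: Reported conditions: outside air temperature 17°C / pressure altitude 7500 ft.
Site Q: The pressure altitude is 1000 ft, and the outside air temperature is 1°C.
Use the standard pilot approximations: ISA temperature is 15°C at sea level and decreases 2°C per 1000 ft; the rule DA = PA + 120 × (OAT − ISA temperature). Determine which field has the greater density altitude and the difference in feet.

Site P: ISA temp = 0°C, deviation +17°C, DA = 7500 + 120 × 17 = 9540 ft.
Site Q: ISA temp = 13°C, deviation -12°C, DA = 1000 + 120 × (-12) = -440 ft.
Site P is higher by 9540 − (-440) = 9980 ft.

Site P by 9980 ft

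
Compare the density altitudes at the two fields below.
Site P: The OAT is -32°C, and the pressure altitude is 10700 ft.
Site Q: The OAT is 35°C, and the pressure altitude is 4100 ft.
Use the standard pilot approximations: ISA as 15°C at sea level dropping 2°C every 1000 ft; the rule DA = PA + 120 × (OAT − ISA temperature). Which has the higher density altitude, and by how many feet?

Site P: ISA temp = -6.4°C, deviation -25.6°C, DA = 10700 + 120 × (-25.6) = 7628 ft.
Site Q: ISA temp = 6.8°C, deviation +28.2°C, DA = 4100 + 120 × 28.2 = 7484 ft.
Site P is higher by 7628 − 7484 = 144 ft.

Site P by 144 ft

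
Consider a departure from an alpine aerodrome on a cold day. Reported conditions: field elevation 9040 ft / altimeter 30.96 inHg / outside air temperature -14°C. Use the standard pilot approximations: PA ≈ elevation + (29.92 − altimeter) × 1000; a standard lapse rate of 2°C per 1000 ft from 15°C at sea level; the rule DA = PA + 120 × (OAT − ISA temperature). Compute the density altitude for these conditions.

Pressure altitude = 9040 + (29.92 − 30.96) × 1000 = 9040 + (-1040) = 8000 ft.
ISA temperature at 8000 ft = 15 − 2 × (8000/1000) = -1°C.
ISA deviation = -14 − (-1) = -13°C.
Density altitude = 8000 + 120 × (-13) = 6440 ft.

6440 ft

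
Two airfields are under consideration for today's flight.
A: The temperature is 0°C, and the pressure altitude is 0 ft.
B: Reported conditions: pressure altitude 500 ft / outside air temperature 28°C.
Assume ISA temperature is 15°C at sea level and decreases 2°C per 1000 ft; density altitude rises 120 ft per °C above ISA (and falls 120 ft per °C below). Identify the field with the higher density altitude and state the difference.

B by 3980 ft

A: ISA temp = 15°C, deviation -15°C, DA = 0 + 120 × (-15) = -1800 ft.
B: ISA temp = 14°C, deviation +14°C, DA = 500 + 120 × 14 = 2180 ft.
B is higher by 2180 − (-1800) = 3980 ft.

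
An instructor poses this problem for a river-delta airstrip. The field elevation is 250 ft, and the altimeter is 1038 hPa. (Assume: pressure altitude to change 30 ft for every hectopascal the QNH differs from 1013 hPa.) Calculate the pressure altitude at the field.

-500 ft

Pressure correction = (1013 − 1038) × 30 = -750 ft.
Pressure altitude = 250 + (-750) = -500 ft.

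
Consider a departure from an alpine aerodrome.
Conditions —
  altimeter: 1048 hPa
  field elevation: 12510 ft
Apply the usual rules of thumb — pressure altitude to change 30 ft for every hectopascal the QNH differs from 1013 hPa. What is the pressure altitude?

Pressure correction = (1013 − 1048) × 30 = -1050 ft.
Pressure altitude = 12510 + (-1050) = 11460 ft.

11460 ft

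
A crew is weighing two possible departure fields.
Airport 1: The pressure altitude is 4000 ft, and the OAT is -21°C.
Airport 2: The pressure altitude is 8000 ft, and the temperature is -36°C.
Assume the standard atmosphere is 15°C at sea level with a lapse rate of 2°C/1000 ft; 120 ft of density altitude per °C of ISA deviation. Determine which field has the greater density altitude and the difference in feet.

Airport 2 by 3160 ft

Airport 1: ISA temp = 7°C, deviation -28°C, DA = 4000 + 120 × (-28) = 640 ft.
Airport 2: ISA temp = -1°C, deviation -35°C, DA = 8000 + 120 × (-35) = 3800 ft.
Airport 2 is higher by 3800 − 640 = 3160 ft.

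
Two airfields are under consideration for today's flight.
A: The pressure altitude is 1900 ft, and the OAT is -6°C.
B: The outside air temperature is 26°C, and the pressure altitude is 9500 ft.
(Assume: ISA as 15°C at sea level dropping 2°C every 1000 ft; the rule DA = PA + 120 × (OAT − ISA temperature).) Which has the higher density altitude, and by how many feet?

A: ISA temp = 11.2°C, deviation -17.2°C, DA = 1900 + 120 × (-17.2) = -164 ft.
B: ISA temp = -4°C, deviation +30°C, DA = 9500 + 120 × 30 = 13100 ft.
B is higher by 13100 − (-164) = 13264 ft.

B by 13264 ft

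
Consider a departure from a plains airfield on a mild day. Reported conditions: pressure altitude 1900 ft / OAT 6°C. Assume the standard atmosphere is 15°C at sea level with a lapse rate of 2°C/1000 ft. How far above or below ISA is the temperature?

ISA-5.2°C

ISA temperature at 1900 ft = 15 − 2 × (1900/1000) = 11.2°C.
Deviation = OAT − ISA = 6 − 11.2 = -5.2°C.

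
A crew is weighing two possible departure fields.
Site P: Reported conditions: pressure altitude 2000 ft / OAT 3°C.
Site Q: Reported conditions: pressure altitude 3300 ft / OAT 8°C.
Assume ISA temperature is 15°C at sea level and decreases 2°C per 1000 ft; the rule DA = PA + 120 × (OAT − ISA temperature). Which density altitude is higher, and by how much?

Site Q by 2212 ft

Site P: ISA temp = 11°C, deviation -8°C, DA = 2000 + 120 × (-8) = 1040 ft.
Site Q: ISA temp = 8.4°C, deviation -0.4°C, DA = 3300 + 120 × (-0.4) = 3252 ft.
Site Q is higher by 3252 − 1040 = 2212 ft.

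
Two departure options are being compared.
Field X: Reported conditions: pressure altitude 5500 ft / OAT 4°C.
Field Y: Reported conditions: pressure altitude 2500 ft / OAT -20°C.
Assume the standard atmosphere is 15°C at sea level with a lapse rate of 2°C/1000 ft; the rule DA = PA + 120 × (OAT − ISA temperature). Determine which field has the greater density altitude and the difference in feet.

Field X: ISA temp = 4°C, deviation 0°C, DA = 5500 + 120 × 0 = 5500 ft.
Field Y: ISA temp = 10°C, deviation -30°C, DA = 2500 + 120 × (-30) = -1100 ft.
Field X is higher by 5500 − (-1100) = 6600 ft.

Field X by 6600 ft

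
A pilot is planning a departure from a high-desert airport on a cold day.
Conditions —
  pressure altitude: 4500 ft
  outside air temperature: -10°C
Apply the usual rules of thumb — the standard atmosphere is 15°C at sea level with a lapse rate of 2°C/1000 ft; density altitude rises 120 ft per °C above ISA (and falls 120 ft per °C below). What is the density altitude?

ISA temperature at 4500 ft = 15 − 2 × (4500/1000) = 6°C.
ISA deviation = -10 − 6 = -16°C.
Density altitude = 4500 + 120 × (-16) = 4500 + (-1920) = 2580 ft.

2580 ft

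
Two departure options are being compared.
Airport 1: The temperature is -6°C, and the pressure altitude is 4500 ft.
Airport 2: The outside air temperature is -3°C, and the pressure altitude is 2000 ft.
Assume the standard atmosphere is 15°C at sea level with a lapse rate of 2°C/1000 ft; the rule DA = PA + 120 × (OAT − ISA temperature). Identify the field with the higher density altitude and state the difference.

Airport 1 by 2740 ft

Airport 1: ISA temp = 6°C, deviation -12°C, DA = 4500 + 120 × (-12) = 3060 ft.
Airport 2: ISA temp = 11°C, deviation -14°C, DA = 2000 + 120 × (-14) = 320 ft.
Airport 1 is higher by 3060 − 320 = 2740 ft.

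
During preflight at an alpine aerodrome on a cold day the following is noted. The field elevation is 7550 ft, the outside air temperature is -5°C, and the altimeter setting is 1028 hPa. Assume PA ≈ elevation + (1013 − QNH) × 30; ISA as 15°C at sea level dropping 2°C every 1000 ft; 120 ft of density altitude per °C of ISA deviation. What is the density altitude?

6404 ft

Pressure altitude = 7550 + (1013 − 1028) × 30 = 7550 + (-450) = 7100 ft.
ISA temperature at 7100 ft = 15 − 2 × (7100/1000) = 0.8°C.
ISA deviation = -5 − 0.8 = -5.8°C.
Density altitude = 7100 + 120 × (-5.8) = 6404 ft.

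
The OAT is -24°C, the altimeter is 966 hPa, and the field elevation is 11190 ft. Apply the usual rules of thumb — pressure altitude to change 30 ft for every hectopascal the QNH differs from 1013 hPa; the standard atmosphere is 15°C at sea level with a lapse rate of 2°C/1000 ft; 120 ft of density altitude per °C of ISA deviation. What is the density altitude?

Pressure altitude = 11190 + (1013 − 966) × 30 = 11190 + (+1410) = 12600 ft.
ISA temperature at 12600 ft = 15 − 2 × (12600/1000) = -10.2°C.
ISA deviation = -24 − (-10.2) = -13.8°C.
Density altitude = 12600 + 120 × (-13.8) = 10944 ft.

10944 ft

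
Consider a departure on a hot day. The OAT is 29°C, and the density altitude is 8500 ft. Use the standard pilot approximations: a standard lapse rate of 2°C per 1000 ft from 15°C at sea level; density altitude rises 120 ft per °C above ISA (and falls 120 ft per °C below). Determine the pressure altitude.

DA = PA + 120 × (OAT − (15 − 2·PA/1000)) = PA + 120·OAT − 1800 + 0.24·PA = 1.24·PA + 120·OAT − 1800.
So 1.24·PA = 8500 − 120 × 29 + 1800 = 6820.
PA = 6820 / 1.24 = 5500 ft.

5500 ft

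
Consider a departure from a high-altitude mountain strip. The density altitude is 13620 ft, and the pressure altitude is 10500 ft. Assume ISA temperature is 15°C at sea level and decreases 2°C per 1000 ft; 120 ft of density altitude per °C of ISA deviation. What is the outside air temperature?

Density altitude − pressure altitude = 13620 − 10500 = +3120 ft.
At 120 ft/°C that is an ISA deviation of 3120/120 = +26°C.
ISA temperature at 10500 ft = 15 − 2 × (10500/1000) = -6°C.
OAT = ISA + deviation = -6 + (+26) = 20°C.

20°C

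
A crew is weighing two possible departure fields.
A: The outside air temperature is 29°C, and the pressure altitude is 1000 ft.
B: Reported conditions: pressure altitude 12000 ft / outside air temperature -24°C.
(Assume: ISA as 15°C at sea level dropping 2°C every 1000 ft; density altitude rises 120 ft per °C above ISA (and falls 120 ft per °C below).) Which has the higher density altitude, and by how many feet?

B by 7280 ft

A: ISA temp = 13°C, deviation +16°C, DA = 1000 + 120 × 16 = 2920 ft.
B: ISA temp = -9°C, deviation -15°C, DA = 12000 + 120 × (-15) = 10200 ft.
B is higher by 10200 − 2920 = 7280 ft.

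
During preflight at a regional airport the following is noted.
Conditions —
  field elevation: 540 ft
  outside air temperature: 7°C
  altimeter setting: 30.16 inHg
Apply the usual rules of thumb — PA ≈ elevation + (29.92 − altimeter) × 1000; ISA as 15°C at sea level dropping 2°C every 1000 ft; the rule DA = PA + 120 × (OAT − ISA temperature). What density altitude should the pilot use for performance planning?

Pressure altitude = 540 + (29.92 − 30.16) × 1000 = 540 + (-240) = 300 ft.
ISA temperature at 300 ft = 15 − 2 × (300/1000) = 14.4°C.
ISA deviation = 7 − 14.4 = -7.4°C.
Density altitude = 300 + 120 × (-7.4) = -588 ft.

-588 ft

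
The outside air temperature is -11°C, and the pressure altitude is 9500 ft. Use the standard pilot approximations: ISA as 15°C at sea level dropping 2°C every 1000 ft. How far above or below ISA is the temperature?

ISA temperature at 9500 ft = 15 − 2 × (9500/1000) = -4°C.
Deviation = OAT − ISA = -11 − (-4) = -7°C.

ISA-7°C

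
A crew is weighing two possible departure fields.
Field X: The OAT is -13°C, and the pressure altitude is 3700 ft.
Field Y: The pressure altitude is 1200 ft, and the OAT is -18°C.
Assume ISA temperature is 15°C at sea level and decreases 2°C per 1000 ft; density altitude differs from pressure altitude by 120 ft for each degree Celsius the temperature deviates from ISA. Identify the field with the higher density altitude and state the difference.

Field X by 3700 ft

Field X: ISA temp = 7.6°C, deviation -20.6°C, DA = 3700 + 120 × (-20.6) = 1228 ft.
Field Y: ISA temp = 12.6°C, deviation -30.6°C, DA = 1200 + 120 × (-30.6) = -2472 ft.
Field X is higher by 1228 − (-2472) = 3700 ft.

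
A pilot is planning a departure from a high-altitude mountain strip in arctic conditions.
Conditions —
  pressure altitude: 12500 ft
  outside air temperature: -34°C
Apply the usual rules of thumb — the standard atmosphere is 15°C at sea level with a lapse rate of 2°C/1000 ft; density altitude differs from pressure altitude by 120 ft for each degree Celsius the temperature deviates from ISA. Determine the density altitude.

ISA temperature at 12500 ft = 15 − 2 × (12500/1000) = -10°C.
ISA deviation = -34 − (-10) = -24°C.
Density altitude = 12500 + 120 × (-24) = 12500 + (-2880) = 9620 ft.

9620 ft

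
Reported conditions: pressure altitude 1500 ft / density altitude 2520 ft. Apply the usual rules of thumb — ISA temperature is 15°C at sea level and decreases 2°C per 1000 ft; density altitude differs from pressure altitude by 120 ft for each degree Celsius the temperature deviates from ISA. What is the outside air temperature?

Density altitude − pressure altitude = 2520 − 1500 = +1020 ft.
At 120 ft/°C that is an ISA deviation of 1020/120 = +8.5°C.
ISA temperature at 1500 ft = 15 − 2 × (1500/1000) = 12°C.
OAT = ISA + deviation = 12 + (+8.5) = 20.5°C.

20.5°C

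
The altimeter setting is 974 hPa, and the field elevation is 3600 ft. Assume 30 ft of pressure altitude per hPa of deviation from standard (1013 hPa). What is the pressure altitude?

4770 ft

Pressure correction = (1013 − 974) × 30 = +1170 ft.
Pressure altitude = 3600 + (+1170) = 4770 ft.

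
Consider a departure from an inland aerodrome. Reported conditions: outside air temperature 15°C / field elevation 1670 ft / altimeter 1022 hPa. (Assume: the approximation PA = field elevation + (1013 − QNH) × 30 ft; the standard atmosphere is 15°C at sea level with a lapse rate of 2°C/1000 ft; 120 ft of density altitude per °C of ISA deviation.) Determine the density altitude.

Pressure altitude = 1670 + (1013 − 1022) × 30 = 1670 + (-270) = 1400 ft.
ISA temperature at 1400 ft = 15 − 2 × (1400/1000) = 12.2°C.
ISA deviation = 15 − 12.2 = +2.8°C.
Density altitude = 1400 + 120 × (2.8) = 1736 ft.

1736 ft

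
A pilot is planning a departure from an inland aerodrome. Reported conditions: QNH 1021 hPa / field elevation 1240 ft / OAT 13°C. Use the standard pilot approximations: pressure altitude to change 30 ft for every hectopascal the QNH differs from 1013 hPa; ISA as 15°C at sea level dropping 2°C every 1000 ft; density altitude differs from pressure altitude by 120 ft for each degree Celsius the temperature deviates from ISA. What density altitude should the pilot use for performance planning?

Pressure altitude = 1240 + (1013 − 1021) × 30 = 1240 + (-240) = 1000 ft.
ISA temperature at 1000 ft = 15 − 2 × (1000/1000) = 13°C.
ISA deviation = 13 − 13 = 0°C.
Density altitude = 1000 + 120 × (0) = 1000 ft.

1000 ft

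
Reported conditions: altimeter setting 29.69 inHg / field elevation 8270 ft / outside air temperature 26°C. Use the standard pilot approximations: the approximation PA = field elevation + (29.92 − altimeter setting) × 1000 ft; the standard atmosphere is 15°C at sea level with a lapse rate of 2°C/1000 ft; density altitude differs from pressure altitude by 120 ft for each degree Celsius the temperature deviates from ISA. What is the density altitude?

11860 ft

Pressure altitude = 8270 + (29.92 − 29.69) × 1000 = 8270 + (+230) = 8500 ft.
ISA temperature at 8500 ft = 15 − 2 × (8500/1000) = -2°C.
ISA deviation = 26 − (-2) = +28°C.
Density altitude = 8500 + 120 × (28) = 11860 ft.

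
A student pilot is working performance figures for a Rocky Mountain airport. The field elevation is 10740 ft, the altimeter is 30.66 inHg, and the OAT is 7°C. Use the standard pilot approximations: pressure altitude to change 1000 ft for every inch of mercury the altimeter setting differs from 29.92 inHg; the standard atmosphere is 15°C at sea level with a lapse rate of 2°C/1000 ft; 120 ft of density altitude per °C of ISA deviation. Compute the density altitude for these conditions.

11440 ft

Pressure altitude = 10740 + (29.92 − 30.66) × 1000 = 10740 + (-740) = 10000 ft.
ISA temperature at 10000 ft = 15 − 2 × (10000/1000) = -5°C.
ISA deviation = 7 − (-5) = +12°C.
Density altitude = 10000 + 120 × (12) = 11440 ft.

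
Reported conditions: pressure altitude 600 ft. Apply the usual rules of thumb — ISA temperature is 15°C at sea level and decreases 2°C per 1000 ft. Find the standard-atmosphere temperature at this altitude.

ISA temperature = 15 − 2 × (600/1000) = 15 − 1.2 = 13.8°C.

13.8°C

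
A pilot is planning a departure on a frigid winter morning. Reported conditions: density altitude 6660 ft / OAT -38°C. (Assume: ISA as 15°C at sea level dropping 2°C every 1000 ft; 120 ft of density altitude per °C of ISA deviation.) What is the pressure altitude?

10500 ft

DA = PA + 120 × (OAT − (15 − 2·PA/1000)) = PA + 120·OAT − 1800 + 0.24·PA = 1.24·PA + 120·OAT − 1800.
So 1.24·PA = 6660 − 120 × (-38) + 1800 = 13020.
PA = 13020 / 1.24 = 10500 ft.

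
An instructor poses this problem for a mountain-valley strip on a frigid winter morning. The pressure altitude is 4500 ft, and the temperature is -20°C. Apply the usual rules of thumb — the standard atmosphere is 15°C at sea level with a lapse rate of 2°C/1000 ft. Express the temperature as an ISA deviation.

ISA temperature at 4500 ft = 15 − 2 × (4500/1000) = 6°C.
Deviation = OAT − ISA = -20 − 6 = -26°C.

ISA-26°C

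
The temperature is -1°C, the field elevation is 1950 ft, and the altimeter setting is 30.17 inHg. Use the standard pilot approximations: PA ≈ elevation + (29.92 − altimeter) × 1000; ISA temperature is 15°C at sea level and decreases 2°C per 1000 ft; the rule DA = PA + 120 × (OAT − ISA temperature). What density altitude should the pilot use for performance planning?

188 ft

Pressure altitude = 1950 + (29.92 − 30.17) × 1000 = 1950 + (-250) = 1700 ft.
ISA temperature at 1700 ft = 15 − 2 × (1700/1000) = 11.6°C.
ISA deviation = -1 − 11.6 = -12.6°C.
Density altitude = 1700 + 120 × (-12.6) = 188 ft.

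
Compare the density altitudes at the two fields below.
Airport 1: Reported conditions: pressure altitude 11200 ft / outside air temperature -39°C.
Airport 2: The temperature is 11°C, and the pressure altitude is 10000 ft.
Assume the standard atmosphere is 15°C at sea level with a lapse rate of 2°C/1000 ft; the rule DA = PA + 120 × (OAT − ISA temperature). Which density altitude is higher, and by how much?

Airport 2 by 4512 ft

Airport 1: ISA temp = -7.4°C, deviation -31.6°C, DA = 11200 + 120 × (-31.6) = 7408 ft.
Airport 2: ISA temp = -5°C, deviation +16°C, DA = 10000 + 120 × 16 = 11920 ft.
Airport 2 is higher by 11920 − 7408 = 4512 ft.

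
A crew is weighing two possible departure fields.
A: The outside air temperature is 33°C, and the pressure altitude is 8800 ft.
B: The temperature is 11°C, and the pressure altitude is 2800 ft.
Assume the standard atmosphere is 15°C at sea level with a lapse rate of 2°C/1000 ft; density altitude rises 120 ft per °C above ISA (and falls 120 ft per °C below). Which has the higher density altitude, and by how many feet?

A: ISA temp = -2.6°C, deviation +35.6°C, DA = 8800 + 120 × 35.6 = 13072 ft.
B: ISA temp = 9.4°C, deviation +1.6°C, DA = 2800 + 120 × 1.6 = 2992 ft.
A is higher by 13072 − 2992 = 10080 ft.

A by 10080 ft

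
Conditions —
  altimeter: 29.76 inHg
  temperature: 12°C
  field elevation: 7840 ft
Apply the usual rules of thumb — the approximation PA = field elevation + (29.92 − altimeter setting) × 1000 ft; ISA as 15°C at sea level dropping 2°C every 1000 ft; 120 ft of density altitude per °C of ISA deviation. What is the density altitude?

Pressure altitude = 7840 + (29.92 − 29.76) × 1000 = 7840 + (+160) = 8000 ft.
ISA temperature at 8000 ft = 15 − 2 × (8000/1000) = -1°C.
ISA deviation = 12 − (-1) = +13°C.
Density altitude = 8000 + 120 × (13) = 9560 ft.

9560 ft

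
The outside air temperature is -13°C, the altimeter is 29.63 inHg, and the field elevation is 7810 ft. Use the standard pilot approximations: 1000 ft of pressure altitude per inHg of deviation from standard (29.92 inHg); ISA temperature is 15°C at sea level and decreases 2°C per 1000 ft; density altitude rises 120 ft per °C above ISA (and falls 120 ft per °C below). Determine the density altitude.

Pressure altitude = 7810 + (29.92 − 29.63) × 1000 = 7810 + (+290) = 8100 ft.
ISA temperature at 8100 ft = 15 − 2 × (8100/1000) = -1.2°C.
ISA deviation = -13 − (-1.2) = -11.8°C.
Density altitude = 8100 + 120 × (-11.8) = 6684 ft.

6684 ft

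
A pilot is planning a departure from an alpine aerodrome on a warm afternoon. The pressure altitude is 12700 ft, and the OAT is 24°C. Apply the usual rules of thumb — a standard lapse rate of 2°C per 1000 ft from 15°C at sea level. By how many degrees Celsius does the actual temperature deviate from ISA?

ISA+34.4°C

ISA temperature at 12700 ft = 15 − 2 × (12700/1000) = -10.4°C.
Deviation = OAT − ISA = 24 − (-10.4) = +34.4°C.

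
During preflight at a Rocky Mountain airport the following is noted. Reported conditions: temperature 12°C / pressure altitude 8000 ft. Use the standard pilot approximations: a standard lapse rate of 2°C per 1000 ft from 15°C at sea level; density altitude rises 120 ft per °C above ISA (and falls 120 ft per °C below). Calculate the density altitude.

9560 ft

ISA temperature at 8000 ft = 15 − 2 × (8000/1000) = -1°C.
ISA deviation = 12 − (-1) = +13°C.
Density altitude = 8000 + 120 × (13) = 8000 + (+1560) = 9560 ft.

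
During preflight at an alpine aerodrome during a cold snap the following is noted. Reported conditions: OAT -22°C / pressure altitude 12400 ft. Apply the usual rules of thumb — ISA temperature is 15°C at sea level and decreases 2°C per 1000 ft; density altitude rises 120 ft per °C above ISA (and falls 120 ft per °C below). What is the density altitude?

ISA temperature at 12400 ft = 15 − 2 × (12400/1000) = -9.8°C.
ISA deviation = -22 − (-9.8) = -12.2°C.
Density altitude = 12400 + 120 × (-12.2) = 12400 + (-1464) = 10936 ft.

10936 ft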